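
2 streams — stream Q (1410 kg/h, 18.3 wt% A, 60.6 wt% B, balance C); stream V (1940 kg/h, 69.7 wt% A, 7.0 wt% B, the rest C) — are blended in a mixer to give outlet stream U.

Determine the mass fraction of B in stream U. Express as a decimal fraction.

0.2956

Total flow out = 1410 + 1940 = 3350 kg/h.
B in = 1410×0.606 + 1940×0.070 = 990.26 kg/h.
B mass fraction in U = 990.26/3350 = 0.2956.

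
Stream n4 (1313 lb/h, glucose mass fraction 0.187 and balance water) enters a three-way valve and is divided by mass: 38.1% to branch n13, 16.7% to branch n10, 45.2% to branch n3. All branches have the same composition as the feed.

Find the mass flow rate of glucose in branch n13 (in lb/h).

93.55 lb/h

Branch n13 total = 0.381×1313 = 500.25 lb/h.
glucose in n13 = 0.187×500.25 = 93.547 lb/h.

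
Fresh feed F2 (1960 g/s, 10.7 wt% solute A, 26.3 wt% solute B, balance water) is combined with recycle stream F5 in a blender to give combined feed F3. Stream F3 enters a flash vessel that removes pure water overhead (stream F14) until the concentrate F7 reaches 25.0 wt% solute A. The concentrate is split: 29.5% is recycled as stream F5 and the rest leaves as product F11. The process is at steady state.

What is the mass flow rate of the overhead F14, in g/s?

1121 g/s

Overall solute A balance (none leaves overhead): solute A in fresh feed = solute A in product, i.e. 1960×0.107 = (1−0.295)·F7·0.250.
F7 = 209.72/(0.250×0.705) = 1189.9 g/s.
Recycle F5 = 0.295×1189.9 = 351.02 g/s.
Combined feed F3 = 1960 + 351.02 = 2311 g/s.
Overhead F14 = F3 − F7 = 2311 − 1189.9 = 1121.1 g/s.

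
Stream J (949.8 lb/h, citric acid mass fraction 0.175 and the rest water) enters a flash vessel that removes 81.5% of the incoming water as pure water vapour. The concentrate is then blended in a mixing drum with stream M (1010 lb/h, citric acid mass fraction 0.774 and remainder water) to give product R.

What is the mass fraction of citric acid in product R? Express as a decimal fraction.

Vapour removed = 0.815×0.825×949.8 = 638.62 lb/h; concentrate = 311.18 lb/h.
citric acid reaching the mixer = 166.21 (from concentrate) + 1010×0.774 = 947.95 lb/h.
Product flow = 311.18 + 1010 = 1321.2 lb/h; citric acid fraction = 0.718.

0.718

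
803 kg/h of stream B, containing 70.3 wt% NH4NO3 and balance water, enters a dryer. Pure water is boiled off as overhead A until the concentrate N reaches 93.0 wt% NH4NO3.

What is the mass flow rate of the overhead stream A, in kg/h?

196 kg/h

NH4NO3 is conserved: 803×0.703 = 564.51 kg/h all reports to the concentrate.
Concentrate = 564.51/(target fraction) = 607 kg/h.
Overhead = 803 − 607 = 196 kg/h.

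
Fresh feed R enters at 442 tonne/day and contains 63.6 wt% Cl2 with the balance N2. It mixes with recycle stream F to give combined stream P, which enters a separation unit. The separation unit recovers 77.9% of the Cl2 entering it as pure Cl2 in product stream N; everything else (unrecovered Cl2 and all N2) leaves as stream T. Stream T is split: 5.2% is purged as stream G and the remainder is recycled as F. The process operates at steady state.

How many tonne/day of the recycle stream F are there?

3008 tonne/day

N2 enters only via R and leaves only via the purge: 442×0.364 = 0.052×(N2 in T), and the separation unit passes all N2, so N2 in P = N2 in T = 3094 tonne/day.
Cl2 in P: m_A = 442×0.636 + (1−0.052)·(1−0.779)·m_A, so m_A = 281.11/0.7905 = 355.62 tonne/day.
T = (1−0.779)×355.62 + 3094 = 3172.6 tonne/day.
Recycle F = (1−0.052)×3172.6 = 3007.6 tonne/day.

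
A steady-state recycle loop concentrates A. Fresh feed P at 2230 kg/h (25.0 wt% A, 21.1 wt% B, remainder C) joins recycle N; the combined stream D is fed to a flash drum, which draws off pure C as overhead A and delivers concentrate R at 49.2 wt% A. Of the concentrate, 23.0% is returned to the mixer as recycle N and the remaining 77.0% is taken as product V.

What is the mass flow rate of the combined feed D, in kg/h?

2568 kg/h

Overall A balance (none leaves overhead): A in fresh feed = A in product, i.e. 2230×0.250 = (1−0.230)·R·0.492.
R = 557.5/(0.492×0.770) = 1471.6 kg/h.
Recycle N = 0.230×1471.6 = 338.47 kg/h.
Combined feed D = 2230 + 338.47 = 2568.5 kg/h.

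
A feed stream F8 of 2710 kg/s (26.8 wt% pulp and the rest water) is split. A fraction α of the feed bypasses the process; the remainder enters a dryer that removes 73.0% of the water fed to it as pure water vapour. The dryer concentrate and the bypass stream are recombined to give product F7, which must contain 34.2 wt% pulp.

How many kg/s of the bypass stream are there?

All 2710×0.268 = 726.28 kg/s of pulp reaches F7, so F7 = 726.28/0.342 = 2123.6 kg/s and vapour = 586.37 kg/s.
The evaporator receives (1−α)·2710 of feed at 0.732 water and removes 0.730 of that water:
0.730×0.732×(1−α)×2710 = 586.37
(1−α) = 586.37/1448.1 = 0.4049;  α = 0.5951.
Bypass flow = 0.5951×2710 = 1612.7 kg/s.

1613 kg/s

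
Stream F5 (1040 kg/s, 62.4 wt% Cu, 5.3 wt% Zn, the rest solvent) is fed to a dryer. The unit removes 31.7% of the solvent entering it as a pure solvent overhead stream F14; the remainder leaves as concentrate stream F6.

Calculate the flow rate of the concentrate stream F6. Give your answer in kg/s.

933.5 kg/s

solvent entering = 1040×0.323 = 335.92 kg/s; overhead removed = 0.317×335.92 = 106.49 kg/s.
Concentrate = 1040 − 106.49 = 933.51 kg/s.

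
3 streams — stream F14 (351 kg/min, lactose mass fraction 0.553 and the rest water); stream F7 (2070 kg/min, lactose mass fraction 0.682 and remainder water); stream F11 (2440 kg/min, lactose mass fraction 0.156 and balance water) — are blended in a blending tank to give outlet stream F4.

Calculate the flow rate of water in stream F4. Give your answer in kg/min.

2875 kg/min

water out = water in = 351×0.447 + 2070×0.318 + 2440×0.844 = 2874.5 kg/min.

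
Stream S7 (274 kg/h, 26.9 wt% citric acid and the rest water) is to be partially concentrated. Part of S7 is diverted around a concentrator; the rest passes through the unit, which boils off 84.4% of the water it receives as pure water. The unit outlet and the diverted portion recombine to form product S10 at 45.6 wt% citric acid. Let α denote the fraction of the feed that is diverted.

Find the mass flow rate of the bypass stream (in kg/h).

91.88 kg/h

All 274×0.269 = 73.706 kg/h of citric acid reaches S10, so S10 = 73.706/0.456 = 161.64 kg/h and vapour = 112.36 kg/h.
The evaporator receives (1−α)·274 of feed at 0.731 water and removes 0.844 of that water:
0.844×0.731×(1−α)×274 = 112.36
(1−α) = 112.36/169.05 = 0.6647;  α = 0.3353.
Bypass flow = 0.3353×274 = 91.876 kg/h.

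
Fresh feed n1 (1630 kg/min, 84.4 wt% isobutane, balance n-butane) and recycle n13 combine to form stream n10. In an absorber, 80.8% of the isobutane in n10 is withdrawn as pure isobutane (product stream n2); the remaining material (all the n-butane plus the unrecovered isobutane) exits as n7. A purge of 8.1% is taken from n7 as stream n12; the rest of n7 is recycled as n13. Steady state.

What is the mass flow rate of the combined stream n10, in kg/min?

4810 kg/min

n-butane enters only via n1 and leaves only via the purge: 1630×0.156 = 0.081×(n-butane in n7), and the absorber passes all n-butane, so n-butane in n10 = n-butane in n7 = 3139.3 kg/min.
isobutane in n10: m_A = 1630×0.844 + (1−0.081)·(1−0.808)·m_A, so m_A = 1375.7/0.8236 = 1670.5 kg/min.
n10 = 1670.5 + 3139.3 = 4809.7 kg/min.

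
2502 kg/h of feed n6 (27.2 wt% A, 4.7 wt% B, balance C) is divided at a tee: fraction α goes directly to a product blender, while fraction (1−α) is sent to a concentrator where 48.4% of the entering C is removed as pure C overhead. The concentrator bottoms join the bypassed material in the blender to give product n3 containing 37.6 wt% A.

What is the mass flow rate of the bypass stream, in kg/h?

All 2502×0.272 = 680.54 kg/h of A reaches n3, so n3 = 680.54/0.376 = 1810 kg/h and vapour = 692.04 kg/h.
The evaporator receives (1−α)·2502 of feed at 0.681 C and removes 0.484 of that C:
0.484×0.681×(1−α)×2502 = 692.04
(1−α) = 692.04/824.67 = 0.8392;  α = 0.1608.
Bypass flow = 0.1608×2502 = 402.38 kg/h.

402.4 kg/h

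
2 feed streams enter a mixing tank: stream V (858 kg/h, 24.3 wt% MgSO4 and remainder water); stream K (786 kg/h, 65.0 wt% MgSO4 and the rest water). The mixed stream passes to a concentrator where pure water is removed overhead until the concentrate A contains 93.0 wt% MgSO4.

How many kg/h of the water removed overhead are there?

870.5 kg/h

MgSO4 entering = 858×0.243 + 786×0.650 = 719.39 kg/h.
All MgSO4 reports to A, so A = 719.39/0.930 = 773.54 kg/h.
Total feed = 1644 kg/h; overhead = 1644 − 773.54 = 870.46 kg/h.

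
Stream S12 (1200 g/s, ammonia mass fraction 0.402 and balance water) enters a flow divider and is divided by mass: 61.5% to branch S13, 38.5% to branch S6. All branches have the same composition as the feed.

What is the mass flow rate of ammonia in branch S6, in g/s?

Branch S6 total = 0.385×1200 = 462 g/s.
ammonia in S6 = 0.402×462 = 185.72 g/s.

185.7 g/s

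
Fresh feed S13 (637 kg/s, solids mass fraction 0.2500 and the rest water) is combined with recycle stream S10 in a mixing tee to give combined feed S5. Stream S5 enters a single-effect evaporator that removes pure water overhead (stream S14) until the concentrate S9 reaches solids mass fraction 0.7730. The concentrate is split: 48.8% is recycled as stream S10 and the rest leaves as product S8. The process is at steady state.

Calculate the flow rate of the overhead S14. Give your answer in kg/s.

Overall solids balance (none leaves overhead): solids in fresh feed = solids in product, i.e. 637×0.250 = (1−0.488)·S9·0.773.
S9 = 159.25/(0.773×0.512) = 402.37 kg/s.
Recycle S10 = 0.488×402.37 = 196.36 kg/s.
Combined feed S5 = 637 + 196.36 = 833.36 kg/s.
Overhead S14 = S5 − S9 = 833.36 − 402.37 = 430.98 kg/s.

431 kg/s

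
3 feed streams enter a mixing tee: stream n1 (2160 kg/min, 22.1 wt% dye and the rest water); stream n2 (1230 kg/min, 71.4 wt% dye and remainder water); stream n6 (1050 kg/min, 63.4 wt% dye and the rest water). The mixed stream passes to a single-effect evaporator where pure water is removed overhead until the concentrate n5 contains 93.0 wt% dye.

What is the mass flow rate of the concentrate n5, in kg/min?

dye entering = 2160×0.221 + 1230×0.714 + 1050×0.634 = 2021.3 kg/min.
All dye reports to n5, so n5 = 2021.3/0.930 = 2173.4 kg/min.

2173 kg/min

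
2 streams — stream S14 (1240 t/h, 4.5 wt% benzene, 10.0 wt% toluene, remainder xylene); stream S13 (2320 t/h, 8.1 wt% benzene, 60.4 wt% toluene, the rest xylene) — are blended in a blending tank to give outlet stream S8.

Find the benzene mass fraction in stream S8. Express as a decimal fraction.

Total flow out = 1240 + 2320 = 3560 t/h.
benzene in = 1240×0.045 + 2320×0.081 = 243.72 t/h.
benzene mass fraction in S8 = 243.72/3560 = 0.068.

0.068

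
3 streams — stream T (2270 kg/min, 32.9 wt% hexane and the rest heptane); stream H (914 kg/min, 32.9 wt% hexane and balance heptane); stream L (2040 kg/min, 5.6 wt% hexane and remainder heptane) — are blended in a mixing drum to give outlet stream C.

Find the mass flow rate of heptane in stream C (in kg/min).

heptane out = heptane in = 2270×0.671 + 914×0.671 + 2040×0.944 = 4062.2 kg/min.

4062 kg/min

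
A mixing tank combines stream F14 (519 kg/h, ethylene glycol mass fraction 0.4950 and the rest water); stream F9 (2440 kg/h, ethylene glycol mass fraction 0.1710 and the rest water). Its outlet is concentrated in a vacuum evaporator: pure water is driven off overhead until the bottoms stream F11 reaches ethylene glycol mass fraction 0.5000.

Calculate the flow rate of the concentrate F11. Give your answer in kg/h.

ethylene glycol entering = 519×0.495 + 2440×0.171 = 674.14 kg/h.
All ethylene glycol reports to F11, so F11 = 674.14/0.500 = 1348.3 kg/h.

1348 kg/h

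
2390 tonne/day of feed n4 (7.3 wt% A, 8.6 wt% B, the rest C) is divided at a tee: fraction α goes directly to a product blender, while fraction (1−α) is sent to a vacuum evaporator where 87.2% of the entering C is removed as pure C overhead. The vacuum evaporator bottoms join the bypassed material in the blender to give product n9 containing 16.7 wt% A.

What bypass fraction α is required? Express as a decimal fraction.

All 2390×0.073 = 174.47 tonne/day of A reaches n9, so n9 = 174.47/0.167 = 1044.7 tonne/day and vapour = 1345.3 tonne/day.
The evaporator receives (1−α)·2390 of feed at 0.841 C and removes 0.872 of that C:
0.872×0.841×(1−α)×2390 = 1345.3
(1−α) = 1345.3/1752.7 = 0.7675;  α = 0.2325.

0.232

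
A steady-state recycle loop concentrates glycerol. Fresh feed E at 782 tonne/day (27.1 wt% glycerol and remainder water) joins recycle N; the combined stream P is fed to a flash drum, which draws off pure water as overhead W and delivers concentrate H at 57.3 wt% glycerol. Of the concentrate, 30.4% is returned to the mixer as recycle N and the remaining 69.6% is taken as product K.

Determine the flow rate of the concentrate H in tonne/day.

531.4 tonne/day

Overall glycerol balance (none leaves overhead): glycerol in fresh feed = glycerol in product, i.e. 782×0.271 = (1−0.304)·H·0.573.
H = 211.92/(0.573×0.696) = 531.39 tonne/day.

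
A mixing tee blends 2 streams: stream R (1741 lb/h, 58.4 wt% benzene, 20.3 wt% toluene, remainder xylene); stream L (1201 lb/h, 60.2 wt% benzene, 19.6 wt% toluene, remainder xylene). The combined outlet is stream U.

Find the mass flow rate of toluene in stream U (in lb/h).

588.8 lb/h

toluene out = toluene in = 1741×0.203 + 1201×0.196 = 588.82 lb/h.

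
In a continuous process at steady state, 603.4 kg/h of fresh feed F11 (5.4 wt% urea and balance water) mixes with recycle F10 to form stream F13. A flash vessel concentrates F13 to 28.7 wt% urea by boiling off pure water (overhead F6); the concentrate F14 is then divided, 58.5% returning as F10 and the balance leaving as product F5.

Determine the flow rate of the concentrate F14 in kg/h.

273.6 kg/h

Overall urea balance (none leaves overhead): urea in fresh feed = urea in product, i.e. 603.4×0.054 = (1−0.585)·F14·0.287.
F14 = 32.584/(0.287×0.415) = 273.57 kg/h.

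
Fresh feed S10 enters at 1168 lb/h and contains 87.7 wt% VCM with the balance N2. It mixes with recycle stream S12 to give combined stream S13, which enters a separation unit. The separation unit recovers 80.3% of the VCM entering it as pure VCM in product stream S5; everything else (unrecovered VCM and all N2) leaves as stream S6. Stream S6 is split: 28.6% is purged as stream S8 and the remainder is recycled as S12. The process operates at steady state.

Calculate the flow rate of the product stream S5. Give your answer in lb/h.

957.2 lb/h

VCM in S13: m_A = 1168×0.877 + (1−0.286)·(1−0.803)·m_A, so m_A = 1024.3/0.8593 = 1192 lb/h.
Product S5 = 0.803×1192 = 957.18 lb/h.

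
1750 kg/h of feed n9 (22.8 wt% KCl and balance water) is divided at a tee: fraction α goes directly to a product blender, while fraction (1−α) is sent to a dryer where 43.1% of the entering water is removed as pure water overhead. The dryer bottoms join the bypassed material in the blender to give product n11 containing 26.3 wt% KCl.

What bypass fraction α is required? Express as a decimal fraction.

0.600

All 1750×0.228 = 399 kg/h of KCl reaches n11, so n11 = 399/0.263 = 1517.1 kg/h and vapour = 232.89 kg/h.
The evaporator receives (1−α)·1750 of feed at 0.772 water and removes 0.431 of that water:
0.431×0.772×(1−α)×1750 = 232.89
(1−α) = 232.89/582.28 = 0.4000;  α = 0.6000.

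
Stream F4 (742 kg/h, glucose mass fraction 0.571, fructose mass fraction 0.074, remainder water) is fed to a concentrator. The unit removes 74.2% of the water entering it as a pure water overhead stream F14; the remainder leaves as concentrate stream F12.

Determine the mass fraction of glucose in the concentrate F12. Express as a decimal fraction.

0.775

glucose is not removed: 742×0.571 = 423.68 kg/h of glucose enters F12.
water entering = 742×0.355 = 263.41 kg/h; overhead removed = 0.742×263.41 = 195.45 kg/h.
Concentrate = 742 − 195.45 = 546.55 kg/h.
Mass fraction = 423.68/546.55 = 0.775.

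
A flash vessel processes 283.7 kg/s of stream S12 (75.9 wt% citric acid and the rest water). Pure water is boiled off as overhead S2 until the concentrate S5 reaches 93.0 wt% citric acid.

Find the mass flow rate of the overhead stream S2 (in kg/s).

52.16 kg/s

citric acid is conserved: 283.7×0.759 = 215.33 kg/s all reports to the concentrate.
Concentrate = 215.33/(target fraction) = 231.54 kg/s.
Overhead = 283.7 − 231.54 = 52.164 kg/s.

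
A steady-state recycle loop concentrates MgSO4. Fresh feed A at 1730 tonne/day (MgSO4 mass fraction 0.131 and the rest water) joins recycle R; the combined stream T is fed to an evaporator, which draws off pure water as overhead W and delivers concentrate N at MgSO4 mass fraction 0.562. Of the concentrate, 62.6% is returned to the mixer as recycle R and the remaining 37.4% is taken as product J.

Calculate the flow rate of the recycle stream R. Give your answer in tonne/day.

Overall MgSO4 balance (none leaves overhead): MgSO4 in fresh feed = MgSO4 in product, i.e. 1730×0.131 = (1−0.626)·N·0.562.
N = 226.63/(0.562×0.374) = 1078.2 tonne/day.
Recycle R = 0.626×1078.2 = 674.97 tonne/day.

675 tonne/day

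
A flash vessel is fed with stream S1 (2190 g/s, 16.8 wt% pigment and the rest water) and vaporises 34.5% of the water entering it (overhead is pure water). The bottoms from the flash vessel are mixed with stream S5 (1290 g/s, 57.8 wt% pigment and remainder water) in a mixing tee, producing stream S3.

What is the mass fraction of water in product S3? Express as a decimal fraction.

0.6095

Vapour removed = 0.345×0.832×2190 = 628.62 g/s; concentrate = 1561.4 g/s.
water reaching the mixer = 1193.5 (from concentrate) + 1290×0.422 = 1737.8 g/s.
Product flow = 1561.4 + 1290 = 2851.4 g/s; water fraction = 0.6095.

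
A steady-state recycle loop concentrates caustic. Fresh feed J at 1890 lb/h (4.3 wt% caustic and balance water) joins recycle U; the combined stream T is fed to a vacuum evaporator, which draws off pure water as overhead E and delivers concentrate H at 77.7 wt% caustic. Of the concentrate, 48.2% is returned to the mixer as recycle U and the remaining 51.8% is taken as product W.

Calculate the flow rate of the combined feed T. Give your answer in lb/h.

Overall caustic balance (none leaves overhead): caustic in fresh feed = caustic in product, i.e. 1890×0.043 = (1−0.482)·H·0.777.
H = 81.27/(0.777×0.518) = 201.92 lb/h.
Recycle U = 0.482×201.92 = 97.325 lb/h.
Combined feed T = 1890 + 97.325 = 1987.3 lb/h.

1987 lb/h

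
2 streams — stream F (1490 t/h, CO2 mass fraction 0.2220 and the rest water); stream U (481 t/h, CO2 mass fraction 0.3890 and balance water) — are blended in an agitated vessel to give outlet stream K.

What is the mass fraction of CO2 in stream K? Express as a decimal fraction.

Total flow out = 1490 + 481 = 1971 t/h.
CO2 in = 1490×0.222 + 481×0.389 = 517.89 t/h.
CO2 mass fraction in K = 517.89/1971 = 0.2628.

0.2628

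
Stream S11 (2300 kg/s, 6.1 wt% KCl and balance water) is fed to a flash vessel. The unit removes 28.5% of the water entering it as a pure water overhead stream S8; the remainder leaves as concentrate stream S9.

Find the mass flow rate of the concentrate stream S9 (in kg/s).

1684 kg/s

water entering = 2300×0.939 = 2159.7 kg/s; overhead removed = 0.285×2159.7 = 615.51 kg/s.
Concentrate = 2300 − 615.51 = 1684.5 kg/s.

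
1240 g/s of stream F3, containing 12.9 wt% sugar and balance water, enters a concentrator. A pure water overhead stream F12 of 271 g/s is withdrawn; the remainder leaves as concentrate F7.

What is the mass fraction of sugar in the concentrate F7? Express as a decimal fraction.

0.1651

sugar is not removed: 1240×0.129 = 159.96 g/s of sugar enters F7.
Concentrate = 1240 − 271 = 969 g/s.
Mass fraction = 159.96/969 = 0.1651.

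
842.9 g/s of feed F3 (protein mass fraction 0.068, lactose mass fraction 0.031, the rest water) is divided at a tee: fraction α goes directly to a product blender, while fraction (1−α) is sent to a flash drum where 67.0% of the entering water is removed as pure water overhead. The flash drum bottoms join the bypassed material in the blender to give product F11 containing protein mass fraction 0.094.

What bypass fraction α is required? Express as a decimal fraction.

All 842.9×0.068 = 57.317 g/s of protein reaches F11, so F11 = 57.317/0.094 = 609.76 g/s and vapour = 233.14 g/s.
The evaporator receives (1−α)·842.9 of feed at 0.901 water and removes 0.670 of that water:
0.670×0.901×(1−α)×842.9 = 233.14
(1−α) = 233.14/508.83 = 0.4582;  α = 0.5418.

0.542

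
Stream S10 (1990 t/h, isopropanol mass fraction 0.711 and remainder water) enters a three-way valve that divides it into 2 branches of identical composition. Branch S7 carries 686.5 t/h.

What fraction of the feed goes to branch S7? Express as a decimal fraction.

Fraction to S7 = 686.5/1990 = 0.3450.

0.345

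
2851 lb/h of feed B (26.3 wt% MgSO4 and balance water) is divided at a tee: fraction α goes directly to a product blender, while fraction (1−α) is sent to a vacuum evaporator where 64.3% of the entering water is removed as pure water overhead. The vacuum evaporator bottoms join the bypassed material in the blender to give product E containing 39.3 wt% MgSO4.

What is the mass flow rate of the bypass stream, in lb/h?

All 2851×0.263 = 749.81 lb/h of MgSO4 reaches E, so E = 749.81/0.393 = 1907.9 lb/h and vapour = 943.08 lb/h.
The evaporator receives (1−α)·2851 of feed at 0.737 water and removes 0.643 of that water:
0.643×0.737×(1−α)×2851 = 943.08
(1−α) = 943.08/1351.1 = 0.6980;  α = 0.3020.
Bypass flow = 0.3020×2851 = 860.92 lb/h.

860.9 lb/h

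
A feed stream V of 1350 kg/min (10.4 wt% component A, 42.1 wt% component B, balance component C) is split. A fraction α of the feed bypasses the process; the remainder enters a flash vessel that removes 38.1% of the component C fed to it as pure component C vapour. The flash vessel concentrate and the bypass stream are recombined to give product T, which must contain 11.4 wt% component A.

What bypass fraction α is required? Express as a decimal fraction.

All 1350×0.104 = 140.4 kg/min of component A reaches T, so T = 140.4/0.114 = 1231.6 kg/min and vapour = 118.42 kg/min.
The evaporator receives (1−α)·1350 of feed at 0.475 component C and removes 0.381 of that component C:
0.381×0.475×(1−α)×1350 = 118.42
(1−α) = 118.42/244.32 = 0.4847;  α = 0.5153.

0.515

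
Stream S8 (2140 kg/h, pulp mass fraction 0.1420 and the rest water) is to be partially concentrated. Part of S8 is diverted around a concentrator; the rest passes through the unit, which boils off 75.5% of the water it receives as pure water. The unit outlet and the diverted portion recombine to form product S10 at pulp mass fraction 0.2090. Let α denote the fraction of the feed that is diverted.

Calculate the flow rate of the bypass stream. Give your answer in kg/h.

1081 kg/h

All 2140×0.142 = 303.88 kg/h of pulp reaches S10, so S10 = 303.88/0.209 = 1454 kg/h and vapour = 686.03 kg/h.
The evaporator receives (1−α)·2140 of feed at 0.858 water and removes 0.755 of that water:
0.755×0.858×(1−α)×2140 = 686.03
(1−α) = 686.03/1386.3 = 0.4949;  α = 0.5051.
Bypass flow = 0.5051×2140 = 1081 kg/h.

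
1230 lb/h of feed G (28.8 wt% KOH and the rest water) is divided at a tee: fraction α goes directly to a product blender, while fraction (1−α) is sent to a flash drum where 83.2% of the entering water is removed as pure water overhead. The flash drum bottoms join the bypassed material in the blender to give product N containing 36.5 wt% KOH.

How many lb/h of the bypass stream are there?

792 lb/h

All 1230×0.288 = 354.24 lb/h of KOH reaches N, so N = 354.24/0.365 = 970.52 lb/h and vapour = 259.48 lb/h.
The evaporator receives (1−α)·1230 of feed at 0.712 water and removes 0.832 of that water:
0.832×0.712×(1−α)×1230 = 259.48
(1−α) = 259.48/728.63 = 0.3561;  α = 0.6439.
Bypass flow = 0.6439×1230 = 791.97 lb/h.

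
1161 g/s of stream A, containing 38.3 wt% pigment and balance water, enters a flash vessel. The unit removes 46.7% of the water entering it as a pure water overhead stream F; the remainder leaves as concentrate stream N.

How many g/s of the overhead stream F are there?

334.5 g/s

water entering = 1161×0.617 = 716.34 g/s; overhead removed = 0.467×716.34 = 334.53 g/s.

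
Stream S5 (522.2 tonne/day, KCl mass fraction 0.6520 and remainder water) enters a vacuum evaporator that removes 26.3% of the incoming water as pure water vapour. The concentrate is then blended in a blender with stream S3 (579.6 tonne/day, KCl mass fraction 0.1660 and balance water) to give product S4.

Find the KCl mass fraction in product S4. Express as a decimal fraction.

Vapour removed = 0.263×0.348×522.2 = 47.794 tonne/day; concentrate = 474.41 tonne/day.
KCl reaching the mixer = 340.47 (from concentrate) + 579.6×0.166 = 436.69 tonne/day.
Product flow = 474.41 + 579.6 = 1054 tonne/day; KCl fraction = 0.4143.

0.4143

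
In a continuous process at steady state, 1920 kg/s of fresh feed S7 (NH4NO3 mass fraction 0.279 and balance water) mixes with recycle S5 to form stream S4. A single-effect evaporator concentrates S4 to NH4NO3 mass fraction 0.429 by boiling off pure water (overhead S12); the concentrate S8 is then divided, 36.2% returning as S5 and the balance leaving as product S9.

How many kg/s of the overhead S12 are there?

Overall NH4NO3 balance (none leaves overhead): NH4NO3 in fresh feed = NH4NO3 in product, i.e. 1920×0.279 = (1−0.362)·S8·0.429.
S8 = 535.68/(0.429×0.638) = 1957.2 kg/s.
Recycle S5 = 0.362×1957.2 = 708.49 kg/s.
Combined feed S4 = 1920 + 708.49 = 2628.5 kg/s.
Overhead S12 = S4 − S8 = 2628.5 − 1957.2 = 671.33 kg/s.

671.3 kg/s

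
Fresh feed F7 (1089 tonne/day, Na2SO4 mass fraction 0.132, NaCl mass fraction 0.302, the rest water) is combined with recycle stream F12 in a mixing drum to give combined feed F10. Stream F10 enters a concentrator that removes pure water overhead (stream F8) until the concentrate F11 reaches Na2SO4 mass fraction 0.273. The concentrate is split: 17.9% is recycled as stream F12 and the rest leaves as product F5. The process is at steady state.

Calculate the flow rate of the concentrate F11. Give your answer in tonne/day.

Overall Na2SO4 balance (none leaves overhead): Na2SO4 in fresh feed = Na2SO4 in product, i.e. 1089×0.132 = (1−0.179)·F11·0.273.
F11 = 143.75/(0.273×0.821) = 641.35 tonne/day.

641.4 tonne/day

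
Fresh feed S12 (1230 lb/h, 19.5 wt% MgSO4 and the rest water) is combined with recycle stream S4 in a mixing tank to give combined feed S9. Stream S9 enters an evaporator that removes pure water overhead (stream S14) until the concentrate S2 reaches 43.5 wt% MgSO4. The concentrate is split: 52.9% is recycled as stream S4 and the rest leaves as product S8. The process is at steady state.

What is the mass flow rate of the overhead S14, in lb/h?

Overall MgSO4 balance (none leaves overhead): MgSO4 in fresh feed = MgSO4 in product, i.e. 1230×0.195 = (1−0.529)·S2·0.435.
S2 = 239.85/(0.435×0.471) = 1170.7 lb/h.
Recycle S4 = 0.529×1170.7 = 619.28 lb/h.
Combined feed S9 = 1230 + 619.28 = 1849.3 lb/h.
Overhead S14 = S9 − S2 = 1849.3 − 1170.7 = 678.62 lb/h.

678.6 lb/h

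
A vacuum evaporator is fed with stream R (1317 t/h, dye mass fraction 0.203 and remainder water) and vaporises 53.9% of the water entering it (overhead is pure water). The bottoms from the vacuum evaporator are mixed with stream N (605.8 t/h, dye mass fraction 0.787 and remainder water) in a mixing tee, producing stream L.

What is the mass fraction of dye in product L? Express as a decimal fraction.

Vapour removed = 0.539×0.797×1317 = 565.76 t/h; concentrate = 751.24 t/h.
dye reaching the mixer = 267.35 (from concentrate) + 605.8×0.787 = 744.12 t/h.
Product flow = 751.24 + 605.8 = 1357 t/h; dye fraction = 0.548.

0.548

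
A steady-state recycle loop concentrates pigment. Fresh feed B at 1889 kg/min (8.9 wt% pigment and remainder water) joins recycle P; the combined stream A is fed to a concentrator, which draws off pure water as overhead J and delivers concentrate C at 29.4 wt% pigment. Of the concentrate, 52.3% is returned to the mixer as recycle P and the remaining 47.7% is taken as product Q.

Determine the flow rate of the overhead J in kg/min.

Overall pigment balance (none leaves overhead): pigment in fresh feed = pigment in product, i.e. 1889×0.089 = (1−0.523)·C·0.294.
C = 168.12/(0.294×0.477) = 1198.8 kg/min.
Recycle P = 0.523×1198.8 = 626.99 kg/min.
Combined feed A = 1889 + 626.99 = 2516 kg/min.
Overhead J = A − C = 2516 − 1198.8 = 1317.2 kg/min.

1317 kg/min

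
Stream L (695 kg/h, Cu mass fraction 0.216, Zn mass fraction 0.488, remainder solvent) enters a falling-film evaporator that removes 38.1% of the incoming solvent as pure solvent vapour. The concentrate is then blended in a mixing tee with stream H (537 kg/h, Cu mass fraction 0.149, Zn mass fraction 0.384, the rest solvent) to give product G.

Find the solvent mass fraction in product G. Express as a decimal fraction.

0.328

Vapour removed = 0.381×0.296×695 = 78.379 kg/h; concentrate = 616.62 kg/h.
solvent reaching the mixer = 127.34 (from concentrate) + 537×0.467 = 378.12 kg/h.
Product flow = 616.62 + 537 = 1153.6 kg/h; solvent fraction = 0.328.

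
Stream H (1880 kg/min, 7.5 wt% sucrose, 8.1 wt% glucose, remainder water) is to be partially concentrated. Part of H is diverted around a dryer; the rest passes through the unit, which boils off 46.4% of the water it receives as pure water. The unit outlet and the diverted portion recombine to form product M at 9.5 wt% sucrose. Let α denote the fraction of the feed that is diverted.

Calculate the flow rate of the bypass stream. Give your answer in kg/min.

All 1880×0.075 = 141 kg/min of sucrose reaches M, so M = 141/0.095 = 1484.2 kg/min and vapour = 395.79 kg/min.
The evaporator receives (1−α)·1880 of feed at 0.844 water and removes 0.464 of that water:
0.464×0.844×(1−α)×1880 = 395.79
(1−α) = 395.79/736.24 = 0.5376;  α = 0.4624.
Bypass flow = 0.4624×1880 = 869.34 kg/min.

869.3 kg/min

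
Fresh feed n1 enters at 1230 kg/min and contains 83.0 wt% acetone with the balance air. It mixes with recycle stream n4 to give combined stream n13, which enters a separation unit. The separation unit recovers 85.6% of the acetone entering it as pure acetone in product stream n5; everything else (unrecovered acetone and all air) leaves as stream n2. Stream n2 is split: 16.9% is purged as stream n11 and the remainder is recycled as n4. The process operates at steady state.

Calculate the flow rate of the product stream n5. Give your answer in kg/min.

acetone in n13: m_A = 1230×0.830 + (1−0.169)·(1−0.856)·m_A, so m_A = 1020.9/0.8803 = 1159.7 kg/min.
Product n5 = 0.856×1159.7 = 992.68 kg/min.

992.7 kg/min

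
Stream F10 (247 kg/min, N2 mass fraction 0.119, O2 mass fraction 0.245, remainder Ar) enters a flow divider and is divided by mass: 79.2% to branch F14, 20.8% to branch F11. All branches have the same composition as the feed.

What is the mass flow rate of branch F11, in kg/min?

Branch F11 flow = 0.208×247 = 51.376 kg/min.

51.38 kg/min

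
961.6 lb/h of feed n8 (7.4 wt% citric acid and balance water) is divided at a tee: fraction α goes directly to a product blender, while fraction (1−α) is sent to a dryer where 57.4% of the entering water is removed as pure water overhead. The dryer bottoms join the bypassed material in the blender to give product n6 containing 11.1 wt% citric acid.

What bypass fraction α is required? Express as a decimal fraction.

0.373

All 961.6×0.074 = 71.158 lb/h of citric acid reaches n6, so n6 = 71.158/0.111 = 641.07 lb/h and vapour = 320.53 lb/h.
The evaporator receives (1−α)·961.6 of feed at 0.926 water and removes 0.574 of that water:
0.574×0.926×(1−α)×961.6 = 320.53
(1−α) = 320.53/511.11 = 0.6271;  α = 0.3729.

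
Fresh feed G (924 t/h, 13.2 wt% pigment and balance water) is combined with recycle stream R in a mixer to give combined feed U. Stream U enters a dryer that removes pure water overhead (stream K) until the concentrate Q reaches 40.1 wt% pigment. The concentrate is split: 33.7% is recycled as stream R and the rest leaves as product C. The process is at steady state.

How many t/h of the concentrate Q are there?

458.8 t/h

Overall pigment balance (none leaves overhead): pigment in fresh feed = pigment in product, i.e. 924×0.132 = (1−0.337)·Q·0.401.
Q = 121.97/(0.401×0.663) = 458.76 t/h.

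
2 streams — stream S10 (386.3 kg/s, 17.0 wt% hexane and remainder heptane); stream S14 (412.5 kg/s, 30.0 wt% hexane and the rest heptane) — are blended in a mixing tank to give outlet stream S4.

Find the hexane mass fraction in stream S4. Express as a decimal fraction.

0.2371

Total flow out = 386.3 + 412.5 = 798.8 kg/s.
hexane in = 386.3×0.170 + 412.5×0.300 = 189.42 kg/s.
hexane mass fraction in S4 = 189.42/798.8 = 0.2371.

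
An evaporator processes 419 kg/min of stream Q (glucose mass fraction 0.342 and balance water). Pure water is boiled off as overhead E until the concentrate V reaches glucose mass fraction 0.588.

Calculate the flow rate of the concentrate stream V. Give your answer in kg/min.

glucose is conserved: 419×0.342 = 143.3 kg/min all reports to the concentrate.
Concentrate = 143.3/(target fraction) = 243.7 kg/min.

243.7 kg/min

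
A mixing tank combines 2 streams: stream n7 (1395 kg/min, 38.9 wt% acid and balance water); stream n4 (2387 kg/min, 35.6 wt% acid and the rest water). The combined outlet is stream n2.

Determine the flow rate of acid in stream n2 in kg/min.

1392 kg/min

acid out = acid in = 1395×0.389 + 2387×0.356 = 1392.4 kg/min.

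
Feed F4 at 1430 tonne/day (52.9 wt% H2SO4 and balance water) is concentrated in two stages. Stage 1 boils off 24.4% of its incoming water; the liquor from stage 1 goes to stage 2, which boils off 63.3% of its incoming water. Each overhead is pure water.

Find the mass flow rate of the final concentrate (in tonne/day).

water in feed = 1430×0.471 = 673.53 tonne/day.
After stage 1: water left = (1−0.244)×673.53 = 509.19; stream total = 1265.7 tonne/day.
After stage 2: water left = (1−0.633)×509.19 = 186.87; final concentrate = 943.34 tonne/day.

943.3 tonne/day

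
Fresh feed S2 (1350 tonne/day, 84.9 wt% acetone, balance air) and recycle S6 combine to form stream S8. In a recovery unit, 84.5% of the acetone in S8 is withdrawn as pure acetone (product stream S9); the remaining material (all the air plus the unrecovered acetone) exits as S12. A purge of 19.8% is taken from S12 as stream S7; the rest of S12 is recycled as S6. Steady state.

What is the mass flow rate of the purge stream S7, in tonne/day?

air enters only via S2 and leaves only via the purge: 1350×0.151 = 0.198×(air in S12), and the recovery unit passes all air, so air in S8 = air in S12 = 1029.5 tonne/day.
acetone in S8: m_A = 1350×0.849 + (1−0.198)·(1−0.845)·m_A, so m_A = 1146.1/0.8757 = 1308.9 tonne/day.
S12 = (1−0.845)×1308.9 + 1029.5 = 1232.4 tonne/day.
Purge S7 = 0.198×1232.4 = 244.02 tonne/day.

244 tonne/day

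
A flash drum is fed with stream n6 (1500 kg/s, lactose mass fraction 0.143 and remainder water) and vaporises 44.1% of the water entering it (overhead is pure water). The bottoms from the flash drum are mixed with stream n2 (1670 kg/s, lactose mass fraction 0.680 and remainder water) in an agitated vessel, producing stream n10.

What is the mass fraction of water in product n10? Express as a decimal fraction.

Vapour removed = 0.441×0.857×1500 = 566.91 kg/s; concentrate = 933.09 kg/s.
water reaching the mixer = 718.59 (from concentrate) + 1670×0.320 = 1253 kg/s.
Product flow = 933.09 + 1670 = 2603.1 kg/s; water fraction = 0.481.

0.481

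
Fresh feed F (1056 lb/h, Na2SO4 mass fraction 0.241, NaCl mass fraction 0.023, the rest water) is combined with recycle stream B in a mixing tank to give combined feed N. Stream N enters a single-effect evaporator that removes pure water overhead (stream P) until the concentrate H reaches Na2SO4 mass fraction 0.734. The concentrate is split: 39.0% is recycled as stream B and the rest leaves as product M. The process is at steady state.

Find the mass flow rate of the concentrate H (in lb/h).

Overall Na2SO4 balance (none leaves overhead): Na2SO4 in fresh feed = Na2SO4 in product, i.e. 1056×0.241 = (1−0.390)·H·0.734.
H = 254.5/(0.734×0.610) = 568.4 lb/h.

568.4 lb/h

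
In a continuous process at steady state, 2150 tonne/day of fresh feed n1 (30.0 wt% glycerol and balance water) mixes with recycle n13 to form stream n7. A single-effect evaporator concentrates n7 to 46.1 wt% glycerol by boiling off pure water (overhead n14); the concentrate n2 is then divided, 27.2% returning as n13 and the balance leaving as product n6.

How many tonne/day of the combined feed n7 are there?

Overall glycerol balance (none leaves overhead): glycerol in fresh feed = glycerol in product, i.e. 2150×0.300 = (1−0.272)·n2·0.461.
n2 = 645/(0.461×0.728) = 1921.9 tonne/day.
Recycle n13 = 0.272×1921.9 = 522.75 tonne/day.
Combined feed n7 = 2150 + 522.75 = 2672.8 tonne/day.

2673 tonne/day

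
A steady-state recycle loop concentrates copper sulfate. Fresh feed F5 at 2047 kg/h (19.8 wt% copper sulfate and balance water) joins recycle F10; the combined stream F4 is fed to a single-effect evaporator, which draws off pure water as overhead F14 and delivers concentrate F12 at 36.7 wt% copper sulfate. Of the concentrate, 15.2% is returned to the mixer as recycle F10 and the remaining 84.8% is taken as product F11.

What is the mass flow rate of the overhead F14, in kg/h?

942.6 kg/h

Overall copper sulfate balance (none leaves overhead): copper sulfate in fresh feed = copper sulfate in product, i.e. 2047×0.198 = (1−0.152)·F12·0.367.
F12 = 405.31/(0.367×0.848) = 1302.3 kg/h.
Recycle F10 = 0.152×1302.3 = 197.95 kg/h.
Combined feed F4 = 2047 + 197.95 = 2245 kg/h.
Overhead F14 = F4 − F12 = 2245 − 1302.3 = 942.62 kg/h.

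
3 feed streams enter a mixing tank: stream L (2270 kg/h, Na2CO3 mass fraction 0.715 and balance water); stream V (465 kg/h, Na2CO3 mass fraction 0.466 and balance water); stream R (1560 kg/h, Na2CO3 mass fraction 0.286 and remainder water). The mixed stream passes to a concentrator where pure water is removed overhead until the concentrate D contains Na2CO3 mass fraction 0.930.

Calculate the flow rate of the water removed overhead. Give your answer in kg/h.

1837 kg/h

Na2CO3 entering = 2270×0.715 + 465×0.466 + 1560×0.286 = 2285.9 kg/h.
All Na2CO3 reports to D, so D = 2285.9/0.930 = 2458 kg/h.
Total feed = 4295 kg/h; overhead = 4295 − 2458 = 1837 kg/h.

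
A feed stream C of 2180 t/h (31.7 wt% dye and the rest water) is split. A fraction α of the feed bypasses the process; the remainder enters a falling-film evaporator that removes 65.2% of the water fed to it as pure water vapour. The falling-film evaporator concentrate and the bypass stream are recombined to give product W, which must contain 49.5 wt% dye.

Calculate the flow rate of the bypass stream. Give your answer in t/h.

419.6 t/h

All 2180×0.317 = 691.06 t/h of dye reaches W, so W = 691.06/0.495 = 1396.1 t/h and vapour = 783.92 t/h.
The evaporator receives (1−α)·2180 of feed at 0.683 water and removes 0.652 of that water:
0.652×0.683×(1−α)×2180 = 783.92
(1−α) = 783.92/970.79 = 0.8075;  α = 0.1925.
Bypass flow = 0.1925×2180 = 419.63 t/h.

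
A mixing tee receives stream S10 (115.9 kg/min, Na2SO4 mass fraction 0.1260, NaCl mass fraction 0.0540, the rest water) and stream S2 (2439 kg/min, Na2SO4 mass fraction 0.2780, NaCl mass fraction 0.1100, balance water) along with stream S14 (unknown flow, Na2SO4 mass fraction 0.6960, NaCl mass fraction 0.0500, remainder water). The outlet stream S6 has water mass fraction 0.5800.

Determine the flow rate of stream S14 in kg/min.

Let S14 be the unknown flow. Total out = 2554.9 + S14.
water balance: 1587.7 + 0.254·S14 = 0.580·(2554.9 + S14)
(0.254 − 0.580)·S14 = 0.580×2554.9 − 1587.7 = -105.86
S14 = -105.86 / -0.326 = 324.74 kg/min

324.7 kg/min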